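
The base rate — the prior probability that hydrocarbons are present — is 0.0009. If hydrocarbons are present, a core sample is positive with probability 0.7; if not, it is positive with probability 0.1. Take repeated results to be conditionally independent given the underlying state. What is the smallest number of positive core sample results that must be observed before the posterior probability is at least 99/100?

6

Prior odds = 0.0009/0.9991 = 9/9991.
Likelihood ratio of a positive = 0.7/0.1 = 7.
Target odds: 0.99 ÷ 0.01 = 99.
Require 7ⁿ ≥ 99 ÷ (9/9991) = 109901.
7⁵ = 16807 falls short of 109901 but 7⁶ = 117649 reaches it, so n = 6.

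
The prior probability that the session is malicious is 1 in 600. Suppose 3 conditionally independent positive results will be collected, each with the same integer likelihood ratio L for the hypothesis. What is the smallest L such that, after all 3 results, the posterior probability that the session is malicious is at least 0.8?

14

Prior odds = (1/600)/(599/600) = 1/599.
Target odds = 0.8/0.2 = 4.
Need L³ ≥ 4 ÷ (1/599) = 2396.
13³ = 2197 < 2396 ≤ 2744 = 14³, so L = 14.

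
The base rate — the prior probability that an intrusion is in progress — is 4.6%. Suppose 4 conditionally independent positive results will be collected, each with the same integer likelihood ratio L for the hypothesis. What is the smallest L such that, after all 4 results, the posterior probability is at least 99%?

7

Prior odds = 0.046/0.954 = 23/477.
Target odds = 0.99/0.01 = 99.
Need L⁴ ≥ 99 ÷ (23/477) = 47223/23.
6⁴ = 1296 < 47223/23 ≤ 2401 = 7⁴, so L = 7.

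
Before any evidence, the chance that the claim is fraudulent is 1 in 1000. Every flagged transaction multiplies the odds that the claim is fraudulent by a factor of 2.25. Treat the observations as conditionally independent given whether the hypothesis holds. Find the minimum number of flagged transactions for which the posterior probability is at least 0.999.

Prior odds: 0.001 ÷ 0.999 = 1/999.
Likelihood ratio per flagged transaction = 2.25.
Target odds: 0.999 ÷ 0.001 = 999.
Require 2.25ⁿ ≥ 999 ÷ (1/999) = 998001.
2.25¹⁷ ≈970740 falls short of 998001 but 2.25¹⁸ ≈2.18416e+06 reaches it, so n = 18.

18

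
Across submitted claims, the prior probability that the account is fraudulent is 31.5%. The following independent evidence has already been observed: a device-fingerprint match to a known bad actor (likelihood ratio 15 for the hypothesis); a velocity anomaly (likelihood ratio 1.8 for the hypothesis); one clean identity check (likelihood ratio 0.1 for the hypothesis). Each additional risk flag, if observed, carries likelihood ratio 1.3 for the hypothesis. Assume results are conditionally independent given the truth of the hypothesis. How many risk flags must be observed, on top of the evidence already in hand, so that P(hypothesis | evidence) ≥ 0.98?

Prior odds = 0.315/0.685 = 63/137.
Combined Bayes factor of the evidence already in hand = 15 × 1.8 × 0.1 = 2.7.
Odds after that evidence = (63/137) × 2.7 = 1701/1370.
Target odds = 0.98/0.02 = 49.
Need 1.3ⁿ ≥ 49 ÷ (1701/1370) = 9590/243.
1.3¹⁴ ≈39.3738 falls short of 9590/243 but 1.3¹⁵ ≈51.1859 reaches it, so n = 15.

15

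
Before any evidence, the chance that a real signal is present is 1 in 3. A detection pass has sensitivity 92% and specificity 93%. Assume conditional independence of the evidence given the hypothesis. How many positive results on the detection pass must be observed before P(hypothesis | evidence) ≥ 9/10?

Prior odds = (1/3)/(2/3) = 0.5.
False-positive rate = 1 − 0.93 = 0.07; likelihood ratio of a positive = 0.92/0.07 = 92/7.
Target odds: 0.9 ÷ 0.1 = 9.
Need 0.5 × (92/7)ⁿ ≥ 9, i.e. (92/7)ⁿ ≥ 18.
(92/7)¹ = 92/7 falls short of 18 but (92/7)² = 8464/49 reaches it, so n = 2.

2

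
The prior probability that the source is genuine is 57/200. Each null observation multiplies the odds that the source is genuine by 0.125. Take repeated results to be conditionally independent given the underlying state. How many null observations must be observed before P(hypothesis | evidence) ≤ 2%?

2

Prior odds: 0.285 ÷ 0.715 = 57/143.
Likelihood ratio per null observation = 0.125.
Target posterior odds = 0.02/0.98 = 1/49.
Require 0.125ⁿ ≤ 1/49 ÷ (57/143) = 143/2793.
0.125¹ = 0.125 is still above 143/2793 but 0.125² = 0.015625 is at or below it, so n = 2.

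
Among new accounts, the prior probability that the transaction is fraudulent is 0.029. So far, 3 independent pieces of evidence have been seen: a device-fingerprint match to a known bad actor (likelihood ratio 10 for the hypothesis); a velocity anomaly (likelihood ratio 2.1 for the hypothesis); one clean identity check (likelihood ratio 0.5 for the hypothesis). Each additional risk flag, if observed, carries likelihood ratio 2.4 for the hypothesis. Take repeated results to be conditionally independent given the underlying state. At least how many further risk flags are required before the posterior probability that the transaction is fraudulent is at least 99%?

7

Prior odds = 0.029/0.971 = 29/971.
Combined Bayes factor of the evidence already in hand = 10 × 2.1 × 0.5 = 10.5.
Odds after that evidence = (29/971) × 10.5 = 609/1942.
Target odds = 0.99/0.01 = 99.
Need 2.4ⁿ ≥ 99 ÷ (609/1942) = 64086/203.
2.4⁶ = 2985984/15625 falls short of 64086/203 but 2.4⁷ = 35831808/78125 reaches it, so n = 7.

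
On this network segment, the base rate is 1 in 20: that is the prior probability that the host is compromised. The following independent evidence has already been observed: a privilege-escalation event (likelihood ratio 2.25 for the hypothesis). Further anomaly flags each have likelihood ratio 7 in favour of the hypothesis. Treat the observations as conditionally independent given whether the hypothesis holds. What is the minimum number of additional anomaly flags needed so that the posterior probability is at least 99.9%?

5

Prior odds = 0.05/0.95 = 1/19.
Bayes factor of the evidence already in hand = 2.25.
Odds after that evidence = (1/19) × 2.25 = 9/76.
Target odds = 0.999/0.001 = 999.
Need 7ⁿ ≥ 999 ÷ (9/76) = 8436.
7⁴ = 2401 falls short of 8436 but 7⁵ = 16807 reaches it, so n = 5.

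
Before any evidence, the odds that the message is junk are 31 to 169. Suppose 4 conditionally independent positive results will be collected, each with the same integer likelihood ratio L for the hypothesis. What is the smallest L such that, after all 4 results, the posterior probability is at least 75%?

Prior odds = 31/169.
Target odds = 0.75/0.25 = 3.
Need L⁴ ≥ 3 ÷ (31/169) = 507/31.
2⁴ = 16 < 507/31 ≤ 81 = 3⁴, so L = 3.

3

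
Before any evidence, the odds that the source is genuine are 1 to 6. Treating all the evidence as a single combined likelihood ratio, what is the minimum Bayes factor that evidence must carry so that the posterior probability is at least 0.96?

144

Prior odds = 1/6.
Target odds = 0.96/0.04 = 24.
Required Bayes factor = 24 ÷ (1/6) = 144.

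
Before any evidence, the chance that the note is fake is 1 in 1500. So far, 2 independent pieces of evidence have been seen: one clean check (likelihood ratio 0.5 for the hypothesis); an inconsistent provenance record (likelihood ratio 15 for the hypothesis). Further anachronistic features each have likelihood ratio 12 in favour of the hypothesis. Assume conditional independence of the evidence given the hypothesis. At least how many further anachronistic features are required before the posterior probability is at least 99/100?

Prior odds = (1/1500)/(1499/1500) = 1/1499.
Combined Bayes factor of the evidence already in hand = 0.5 × 15 = 7.5.
Odds after that evidence = (1/1499) × 7.5 = 15/2998.
Target odds = 0.99/0.01 = 99.
Need 12ⁿ ≥ 99 ÷ (15/2998) = 19786.8.
12³ = 1728 falls short of 19786.8 but 12⁴ = 20736 reaches it, so n = 4.

4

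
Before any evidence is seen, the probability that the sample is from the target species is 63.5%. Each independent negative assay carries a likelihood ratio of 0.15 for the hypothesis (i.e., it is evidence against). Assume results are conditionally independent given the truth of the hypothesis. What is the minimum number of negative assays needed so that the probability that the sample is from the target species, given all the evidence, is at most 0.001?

Prior odds: 0.635 ÷ 0.365 = 127/73.
Likelihood ratio per negative assay = 0.15.
Target odds: 0.001 ÷ 0.999 = 1/999.
Require 0.15ⁿ ≤ 1/999 ÷ (127/73) = 73/126873.
0.15³ = 0.003375 is still above 73/126873 but 0.15⁴ = 81/160000 is at or below it, so n = 4.

4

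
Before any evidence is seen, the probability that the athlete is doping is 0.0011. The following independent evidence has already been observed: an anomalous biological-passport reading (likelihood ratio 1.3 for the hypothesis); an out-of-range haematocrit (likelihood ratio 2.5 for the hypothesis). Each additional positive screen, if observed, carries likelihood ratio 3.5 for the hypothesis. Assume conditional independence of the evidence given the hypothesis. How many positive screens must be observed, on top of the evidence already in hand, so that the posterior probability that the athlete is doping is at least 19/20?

Prior odds = 0.0011/0.9989 = 11/9989.
Combined Bayes factor of the evidence already in hand = 1.3 × 2.5 = 3.25.
Odds after that evidence = (11/9989) × 3.25 = 143/39956.
Target odds = 0.95/0.05 = 19.
Need 3.5ⁿ ≥ 19 ÷ (143/39956) = 759164/143.
3.5⁶ = 1838.265625 falls short of 759164/143 but 3.5⁷ = 823543/128 reaches it, so n = 7.

7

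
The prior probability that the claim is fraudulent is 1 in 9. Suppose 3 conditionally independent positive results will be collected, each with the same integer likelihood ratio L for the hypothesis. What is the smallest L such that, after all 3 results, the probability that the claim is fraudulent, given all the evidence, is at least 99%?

10

Prior odds = (1/9)/(8/9) = 0.125.
Target odds = 0.99/0.01 = 99.
Need L³ ≥ 99 ÷ 0.125 = 792.
9³ = 729 < 792 ≤ 1000 = 10³, so L = 10.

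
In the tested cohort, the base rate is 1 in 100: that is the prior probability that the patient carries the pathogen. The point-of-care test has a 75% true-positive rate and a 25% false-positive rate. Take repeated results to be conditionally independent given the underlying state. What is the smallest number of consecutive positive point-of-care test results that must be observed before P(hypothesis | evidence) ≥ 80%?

6

Prior odds = 0.01/0.99 = 1/99.
Likelihood ratio of a positive result = 0.75/0.25 = 3.
Target posterior odds = 0.8/0.2 = 4.
Need (1/99) × 3ⁿ ≥ 4, i.e. 3ⁿ ≥ 396.
3⁵ = 243 falls short of 396 but 3⁶ = 729 reaches it, so n = 6.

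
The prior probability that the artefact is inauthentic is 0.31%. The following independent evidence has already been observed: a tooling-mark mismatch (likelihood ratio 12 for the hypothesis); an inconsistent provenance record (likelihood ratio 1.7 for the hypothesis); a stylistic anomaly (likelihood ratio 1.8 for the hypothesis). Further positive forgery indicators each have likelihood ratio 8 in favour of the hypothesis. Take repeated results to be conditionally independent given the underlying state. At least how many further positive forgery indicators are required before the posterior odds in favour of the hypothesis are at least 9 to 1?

Prior odds = 0.0031/0.9969 = 31/9969.
Combined Bayes factor of the evidence already in hand = 12 × 1.7 × 1.8 = 36.72.
Odds after that evidence = (31/9969) × 36.72 = 9486/83075.
Target odds = 9.
Need 8ⁿ ≥ 9 ÷ (9486/83075) = 83075/1054.
8² = 64 falls short of 83075/1054 but 8³ = 512 reaches it, so n = 3.

3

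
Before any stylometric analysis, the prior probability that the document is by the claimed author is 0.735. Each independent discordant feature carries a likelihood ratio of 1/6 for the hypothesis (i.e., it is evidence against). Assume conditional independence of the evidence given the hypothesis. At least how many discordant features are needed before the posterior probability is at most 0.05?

Prior odds = 0.735/0.265 = 147/53.
Likelihood ratio per discordant feature = 1/6.
Target posterior odds = 0.05/0.95 = 1/19.
Need (147/53) × (1/6)ⁿ ≤ 1/19, i.e. (1/6)ⁿ ≤ 53/2793.
(1/6)² = 1/36 is still above 53/2793 but (1/6)³ = 1/216 is at or below it, so n = 3.

3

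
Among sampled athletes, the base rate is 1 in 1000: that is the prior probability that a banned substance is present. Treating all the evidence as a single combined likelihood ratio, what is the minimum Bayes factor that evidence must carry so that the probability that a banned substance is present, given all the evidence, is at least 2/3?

1998

Prior odds = 0.001/0.999 = 1/999.
Target odds = (2/3)/(1/3) = 2.
Required Bayes factor = 2 ÷ (1/999) = 1998.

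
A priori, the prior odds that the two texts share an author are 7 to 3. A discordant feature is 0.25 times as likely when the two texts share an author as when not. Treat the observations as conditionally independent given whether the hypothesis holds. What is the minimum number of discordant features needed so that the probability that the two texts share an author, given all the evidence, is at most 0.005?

Prior odds = 7/3.
Likelihood ratio per discordant feature = 0.25.
Target posterior odds = 0.005/0.995 = 1/199.
Require 0.25ⁿ ≤ 1/199 ÷ (7/3) = 3/1393.
0.25⁴ = 0.00390625 is still above 3/1393 but 0.25⁵ = 1/1024 is at or below it, so n = 5.

5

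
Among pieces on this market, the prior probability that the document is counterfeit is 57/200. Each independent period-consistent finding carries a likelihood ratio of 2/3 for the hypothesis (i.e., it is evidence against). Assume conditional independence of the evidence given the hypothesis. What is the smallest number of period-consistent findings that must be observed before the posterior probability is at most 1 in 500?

Prior odds = 0.285/0.715 = 57/143.
Likelihood ratio per period-consistent finding = 2/3.
Target posterior odds = 0.002/0.998 = 1/499.
Need (57/143) × (2/3)ⁿ ≤ 1/499, i.e. (2/3)ⁿ ≤ 143/28443.
(2/3)¹³ = 8192/1594323 is still above 143/28443 but (2/3)¹⁴ = 16384/4782969 is at or below it, so n = 14.

14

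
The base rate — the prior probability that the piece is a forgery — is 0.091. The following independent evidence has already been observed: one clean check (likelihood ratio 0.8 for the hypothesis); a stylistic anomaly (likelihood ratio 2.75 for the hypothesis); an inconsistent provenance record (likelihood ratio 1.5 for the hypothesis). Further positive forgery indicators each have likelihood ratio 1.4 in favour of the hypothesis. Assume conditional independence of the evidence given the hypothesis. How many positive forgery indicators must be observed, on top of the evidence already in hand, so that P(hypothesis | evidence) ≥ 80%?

8

Prior odds = 0.091/0.909 = 91/909.
Combined Bayes factor of the evidence already in hand = 0.8 × 2.75 × 1.5 = 3.3.
Odds after that evidence = (91/909) × 3.3 = 1001/3030.
Target odds = 0.8/0.2 = 4.
Need 1.4ⁿ ≥ 4 ÷ (1001/3030) = 12120/1001.
1.4⁷ = 823543/78125 falls short of 12120/1001 but 1.4⁸ = 5764801/390625 reaches it, so n = 8.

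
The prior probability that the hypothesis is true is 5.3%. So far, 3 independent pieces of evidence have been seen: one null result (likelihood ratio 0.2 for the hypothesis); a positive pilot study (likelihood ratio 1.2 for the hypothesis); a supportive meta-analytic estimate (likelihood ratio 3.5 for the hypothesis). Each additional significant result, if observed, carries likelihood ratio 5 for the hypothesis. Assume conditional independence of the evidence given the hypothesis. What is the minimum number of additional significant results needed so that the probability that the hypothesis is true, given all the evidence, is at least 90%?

4

Prior odds = 0.053/0.947 = 53/947.
Combined Bayes factor of the evidence already in hand = 0.2 × 1.2 × 3.5 = 0.84.
Odds after that evidence = (53/947) × 0.84 = 1113/23675.
Target odds = 0.9/0.1 = 9.
Need 5ⁿ ≥ 9 ÷ (1113/23675) = 71025/371.
5³ = 125 falls short of 71025/371 but 5⁴ = 625 reaches it, so n = 4.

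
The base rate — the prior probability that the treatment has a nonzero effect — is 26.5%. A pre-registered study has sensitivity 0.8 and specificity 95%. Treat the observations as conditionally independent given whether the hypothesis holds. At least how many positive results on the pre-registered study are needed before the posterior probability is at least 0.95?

Prior odds: 0.265 ÷ 0.735 = 53/147.
False-positive rate = 1 − 0.95 = 0.05; likelihood ratio of a positive = 0.8/0.05 = 16.
Target posterior odds = 0.95/0.05 = 19.
Require 16ⁿ ≥ 19 ÷ (53/147) = 2793/53.
16¹ = 16 falls short of 2793/53 but 16² = 256 reaches it, so n = 2.

2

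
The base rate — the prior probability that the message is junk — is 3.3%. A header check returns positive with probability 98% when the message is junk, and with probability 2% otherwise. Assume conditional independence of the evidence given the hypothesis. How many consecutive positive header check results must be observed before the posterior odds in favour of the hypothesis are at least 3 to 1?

2

Prior odds = 0.033/0.967 = 33/967.
Likelihood ratio of a positive result = 0.98/0.02 = 49.
Target odds = 3.
Require 49ⁿ ≥ 3 ÷ (33/967) = 967/11.
49¹ = 49 falls short of 967/11 but 49² = 2401 reaches it, so n = 2.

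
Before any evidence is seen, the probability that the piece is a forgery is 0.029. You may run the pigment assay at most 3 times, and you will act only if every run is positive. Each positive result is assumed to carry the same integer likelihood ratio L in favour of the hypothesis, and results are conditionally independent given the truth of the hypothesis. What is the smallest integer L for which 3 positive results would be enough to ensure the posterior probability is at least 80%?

6

Prior odds = 0.029/0.971 = 29/971.
Target odds = 0.8/0.2 = 4.
Need L³ ≥ 4 ÷ (29/971) = 3884/29.
5³ = 125 < 3884/29 ≤ 216 = 6³, so L = 6.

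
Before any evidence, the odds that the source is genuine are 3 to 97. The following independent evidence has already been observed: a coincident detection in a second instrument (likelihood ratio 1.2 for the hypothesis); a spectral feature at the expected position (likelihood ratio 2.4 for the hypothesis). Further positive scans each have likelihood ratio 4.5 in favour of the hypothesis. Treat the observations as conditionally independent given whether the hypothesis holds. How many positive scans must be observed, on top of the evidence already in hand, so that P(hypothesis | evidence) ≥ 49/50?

5

Prior odds = 3/97.
Combined Bayes factor of the evidence already in hand = 1.2 × 2.4 = 2.88.
Odds after that evidence = (3/97) × 2.88 = 216/2425.
Target odds = 0.98/0.02 = 49.
Need 4.5ⁿ ≥ 49 ÷ (216/2425) = 118825/216.
4.5⁴ = 410.0625 falls short of 118825/216 but 4.5⁵ = 1845.28125 reaches it, so n = 5.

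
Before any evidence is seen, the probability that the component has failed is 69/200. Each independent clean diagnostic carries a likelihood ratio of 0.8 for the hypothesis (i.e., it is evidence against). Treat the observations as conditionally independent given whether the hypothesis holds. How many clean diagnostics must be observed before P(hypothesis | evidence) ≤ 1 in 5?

4

Prior odds: 0.345 ÷ 0.655 = 69/131.
Likelihood ratio per clean diagnostic = 0.8.
Target posterior odds = 0.2/0.8 = 0.25.
Require 0.8ⁿ ≤ 0.25 ÷ (69/131) = 131/276.
0.8³ = 0.512 is still above 131/276 but 0.8⁴ = 0.4096 is at or below it, so n = 4.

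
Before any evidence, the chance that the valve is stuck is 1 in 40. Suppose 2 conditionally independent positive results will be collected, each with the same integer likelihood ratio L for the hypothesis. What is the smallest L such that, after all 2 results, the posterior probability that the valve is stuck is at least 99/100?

Prior odds = 0.025/0.975 = 1/39.
Target odds = 0.99/0.01 = 99.
Need L² ≥ 99 ÷ (1/39) = 3861.
62² = 3844 < 3861 ≤ 3969 = 63², so L = 63.

63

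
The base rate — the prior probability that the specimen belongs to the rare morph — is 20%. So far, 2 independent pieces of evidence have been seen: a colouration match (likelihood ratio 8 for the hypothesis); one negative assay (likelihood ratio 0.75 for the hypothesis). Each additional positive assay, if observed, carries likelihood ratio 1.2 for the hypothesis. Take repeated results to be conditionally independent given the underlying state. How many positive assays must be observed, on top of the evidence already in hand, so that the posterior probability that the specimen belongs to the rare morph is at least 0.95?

14

Prior odds = 0.2/0.8 = 0.25.
Combined Bayes factor of the evidence already in hand = 8 × 0.75 = 6.
Odds after that evidence = 0.25 × 6 = 1.5.
Target odds = 0.95/0.05 = 19.
Need 1.2ⁿ ≥ 19 ÷ 1.5 = 38/3.
1.2¹³ ≈10.6993 falls short of 38/3 but 1.2¹⁴ ≈12.8392 reaches it, so n = 14.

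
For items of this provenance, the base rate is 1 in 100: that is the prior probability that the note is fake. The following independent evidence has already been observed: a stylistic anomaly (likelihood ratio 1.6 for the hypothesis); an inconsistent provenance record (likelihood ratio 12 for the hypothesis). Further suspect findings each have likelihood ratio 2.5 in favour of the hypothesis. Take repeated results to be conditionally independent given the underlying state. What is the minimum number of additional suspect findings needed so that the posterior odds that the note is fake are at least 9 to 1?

5

Prior odds = 0.01/0.99 = 1/99.
Combined Bayes factor of the evidence already in hand = 1.6 × 12 = 19.2.
Odds after that evidence = (1/99) × 19.2 = 32/165.
Target odds = 9.
Need 2.5ⁿ ≥ 9 ÷ (32/165) = 46.40625.
2.5⁴ = 39.0625 falls short of 46.40625 but 2.5⁵ = 97.65625 reaches it, so n = 5.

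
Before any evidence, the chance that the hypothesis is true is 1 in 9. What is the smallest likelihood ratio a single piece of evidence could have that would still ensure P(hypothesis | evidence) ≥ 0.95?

152

Prior odds = (1/9)/(8/9) = 0.125.
Target odds = 0.95/0.05 = 19.
Required Bayes factor = 19 ÷ 0.125 = 152.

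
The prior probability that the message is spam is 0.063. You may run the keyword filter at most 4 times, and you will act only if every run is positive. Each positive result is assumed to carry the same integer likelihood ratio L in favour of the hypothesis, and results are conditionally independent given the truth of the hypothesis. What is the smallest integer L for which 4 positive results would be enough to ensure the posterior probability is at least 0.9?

4

Prior odds = 0.063/0.937 = 63/937.
Target odds = 0.9/0.1 = 9.
Need L⁴ ≥ 9 ÷ (63/937) = 937/7.
3⁴ = 81 < 937/7 ≤ 256 = 4⁴, so L = 4.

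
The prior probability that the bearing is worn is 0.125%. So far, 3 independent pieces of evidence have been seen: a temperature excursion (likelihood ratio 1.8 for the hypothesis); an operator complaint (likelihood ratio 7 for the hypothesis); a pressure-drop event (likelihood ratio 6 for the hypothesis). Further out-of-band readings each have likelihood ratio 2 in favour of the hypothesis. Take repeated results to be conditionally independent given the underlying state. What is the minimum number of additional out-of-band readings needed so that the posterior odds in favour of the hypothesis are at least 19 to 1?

Prior odds = 0.00125/0.99875 = 1/799.
Combined Bayes factor of the evidence already in hand = 1.8 × 7 × 6 = 75.6.
Odds after that evidence = (1/799) × 75.6 = 378/3995.
Target odds = 19.
Need 2ⁿ ≥ 19 ÷ (378/3995) = 75905/378.
2⁷ = 128 falls short of 75905/378 but 2⁸ = 256 reaches it, so n = 8.

8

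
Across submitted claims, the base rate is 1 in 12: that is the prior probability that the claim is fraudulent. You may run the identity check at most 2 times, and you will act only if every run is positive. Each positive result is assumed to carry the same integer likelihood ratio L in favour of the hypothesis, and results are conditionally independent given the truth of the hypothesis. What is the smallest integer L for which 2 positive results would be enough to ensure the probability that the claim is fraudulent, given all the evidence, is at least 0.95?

15

Prior odds = (1/12)/(11/12) = 1/11.
Target odds = 0.95/0.05 = 19.
Need L² ≥ 19 ÷ (1/11) = 209.
14² = 196 < 209 ≤ 225 = 15², so L = 15.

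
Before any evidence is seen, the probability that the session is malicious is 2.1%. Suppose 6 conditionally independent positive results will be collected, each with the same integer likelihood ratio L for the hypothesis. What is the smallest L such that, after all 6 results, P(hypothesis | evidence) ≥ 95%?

Prior odds = 0.021/0.979 = 21/979.
Target odds = 0.95/0.05 = 19.
Need L⁶ ≥ 19 ÷ (21/979) = 18601/21.
3⁶ = 729 < 18601/21 ≤ 4096 = 4⁶, so L = 4.

4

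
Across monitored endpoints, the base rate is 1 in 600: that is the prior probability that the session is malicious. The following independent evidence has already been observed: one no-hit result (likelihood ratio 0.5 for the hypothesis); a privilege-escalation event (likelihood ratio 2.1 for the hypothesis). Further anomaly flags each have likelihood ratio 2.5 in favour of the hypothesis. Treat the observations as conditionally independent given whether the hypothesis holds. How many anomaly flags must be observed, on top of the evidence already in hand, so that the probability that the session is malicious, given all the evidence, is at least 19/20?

Prior odds = (1/600)/(599/600) = 1/599.
Combined Bayes factor of the evidence already in hand = 0.5 × 2.1 = 1.05.
Odds after that evidence = (1/599) × 1.05 = 21/11980.
Target odds = 0.95/0.05 = 19.
Need 2.5ⁿ ≥ 19 ÷ (21/11980) = 227620/21.
2.5¹⁰ = 9765625/1024 falls short of 227620/21 but 2.5¹¹ = 48828125/2048 reaches it, so n = 11.

11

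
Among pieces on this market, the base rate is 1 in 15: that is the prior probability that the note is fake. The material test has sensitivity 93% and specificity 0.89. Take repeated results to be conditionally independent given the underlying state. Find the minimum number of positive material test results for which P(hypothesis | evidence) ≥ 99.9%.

5

Prior odds: (1/15) ÷ (14/15) = 1/14.
False-positive rate = 1 − 0.89 = 0.11; likelihood ratio of a positive = 0.93/0.11 = 93/11.
Target odds: 0.999 ÷ 0.001 = 999.
Require (93/11)ⁿ ≥ 999 ÷ (1/14) = 13986.
(93/11)⁴ = 74805201/14641 falls short of 13986 but (93/11)⁵ ≈43196.8 reaches it, so n = 5.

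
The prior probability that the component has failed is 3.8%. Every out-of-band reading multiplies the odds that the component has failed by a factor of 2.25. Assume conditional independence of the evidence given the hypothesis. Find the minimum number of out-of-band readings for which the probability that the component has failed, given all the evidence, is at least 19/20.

Prior odds = 0.038/0.962 = 19/481.
Likelihood ratio per out-of-band reading = 2.25.
Target posterior odds = 0.95/0.05 = 19.
Need (19/481) × 2.25ⁿ ≥ 19, i.e. 2.25ⁿ ≥ 481.
2.25⁷ = 4782969/16384 falls short of 481 but 2.25⁸ = 43046721/65536 reaches it, so n = 8.

8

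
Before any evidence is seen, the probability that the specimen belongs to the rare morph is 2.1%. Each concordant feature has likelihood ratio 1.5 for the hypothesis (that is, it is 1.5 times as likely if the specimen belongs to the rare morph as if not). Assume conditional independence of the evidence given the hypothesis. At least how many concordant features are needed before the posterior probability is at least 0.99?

Prior odds = 0.021/0.979 = 21/979.
Likelihood ratio per concordant feature = 1.5.
Target posterior odds = 0.99/0.01 = 99.
Need (21/979) × 1.5ⁿ ≥ 99, i.e. 1.5ⁿ ≥ 32307/7.
1.5²⁰ ≈3325.26 falls short of 32307/7 but 1.5²¹ ≈4987.89 reaches it, so n = 21.

21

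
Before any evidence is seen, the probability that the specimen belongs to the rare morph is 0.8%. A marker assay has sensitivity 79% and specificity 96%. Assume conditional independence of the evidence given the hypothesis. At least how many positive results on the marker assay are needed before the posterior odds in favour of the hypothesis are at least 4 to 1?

3

Prior odds: 0.008 ÷ 0.992 = 1/124.
False-positive rate = 1 − 0.96 = 0.04; likelihood ratio of a positive = 0.79/0.04 = 19.75.
Target odds = 4.
Require 19.75ⁿ ≥ 4 ÷ (1/124) = 496.
19.75² = 390.0625 falls short of 496 but 19.75³ = 7703.734375 reaches it, so n = 3.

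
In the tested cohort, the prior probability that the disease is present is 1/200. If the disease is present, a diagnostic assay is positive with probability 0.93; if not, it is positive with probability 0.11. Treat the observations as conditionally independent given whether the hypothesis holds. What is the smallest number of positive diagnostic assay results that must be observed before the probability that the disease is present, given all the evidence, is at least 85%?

Prior odds: 0.005 ÷ 0.995 = 1/199.
Likelihood ratio of a positive = 0.93/0.11 = 93/11.
Target posterior odds = 0.85/0.15 = 17/3.
Need (1/199) × (93/11)ⁿ ≥ 17/3, i.e. (93/11)ⁿ ≥ 3383/3.
(93/11)³ = 804357/1331 falls short of 3383/3 but (93/11)⁴ = 74805201/14641 reaches it, so n = 4.

4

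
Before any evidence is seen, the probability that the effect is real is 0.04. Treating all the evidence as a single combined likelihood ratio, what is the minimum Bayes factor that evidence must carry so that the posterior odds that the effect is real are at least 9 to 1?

Prior odds = 0.04/0.96 = 1/24.
Target odds = 9.
Required Bayes factor = 9 ÷ (1/24) = 216.

216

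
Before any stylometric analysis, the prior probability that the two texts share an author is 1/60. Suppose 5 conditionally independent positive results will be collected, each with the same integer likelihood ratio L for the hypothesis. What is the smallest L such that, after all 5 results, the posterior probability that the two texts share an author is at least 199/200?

Prior odds = (1/60)/(59/60) = 1/59.
Target odds = 0.995/0.005 = 199.
Need L⁵ ≥ 199 ÷ (1/59) = 11741.
6⁵ = 7776 < 11741 ≤ 16807 = 7⁵, so L = 7.

7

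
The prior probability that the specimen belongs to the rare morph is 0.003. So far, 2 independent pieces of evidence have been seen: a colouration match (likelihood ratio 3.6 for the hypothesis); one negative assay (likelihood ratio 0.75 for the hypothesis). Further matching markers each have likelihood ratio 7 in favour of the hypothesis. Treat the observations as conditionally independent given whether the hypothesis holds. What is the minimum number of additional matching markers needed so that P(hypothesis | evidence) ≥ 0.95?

4

Prior odds = 0.003/0.997 = 3/997.
Combined Bayes factor of the evidence already in hand = 3.6 × 0.75 = 2.7.
Odds after that evidence = (3/997) × 2.7 = 81/9970.
Target odds = 0.95/0.05 = 19.
Need 7ⁿ ≥ 19 ÷ (81/9970) = 189430/81.
7³ = 343 falls short of 189430/81 but 7⁴ = 2401 reaches it, so n = 4.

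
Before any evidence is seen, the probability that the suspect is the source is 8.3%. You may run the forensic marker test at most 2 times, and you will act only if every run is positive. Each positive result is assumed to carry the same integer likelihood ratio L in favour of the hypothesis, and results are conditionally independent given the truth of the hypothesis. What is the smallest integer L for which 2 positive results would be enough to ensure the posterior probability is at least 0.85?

Prior odds = 0.083/0.917 = 83/917.
Target odds = 0.85/0.15 = 17/3.
Need L² ≥ 17/3 ÷ (83/917) = 15589/249.
7² = 49 < 15589/249 ≤ 64 = 8², so L = 8.

8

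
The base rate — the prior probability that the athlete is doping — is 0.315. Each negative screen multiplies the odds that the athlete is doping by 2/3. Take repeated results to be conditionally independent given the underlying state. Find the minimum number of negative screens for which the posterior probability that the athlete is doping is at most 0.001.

Prior odds = 0.315/0.685 = 63/137.
Likelihood ratio per negative screen = 2/3.
Target odds: 0.001 ÷ 0.999 = 1/999.
Need (63/137) × (2/3)ⁿ ≤ 1/999, i.e. (2/3)ⁿ ≤ 137/62937.
(2/3)¹⁵ = 32768/14348907 is still above 137/62937 but (2/3)¹⁶ = 65536/43046721 is at or below it, so n = 16.

16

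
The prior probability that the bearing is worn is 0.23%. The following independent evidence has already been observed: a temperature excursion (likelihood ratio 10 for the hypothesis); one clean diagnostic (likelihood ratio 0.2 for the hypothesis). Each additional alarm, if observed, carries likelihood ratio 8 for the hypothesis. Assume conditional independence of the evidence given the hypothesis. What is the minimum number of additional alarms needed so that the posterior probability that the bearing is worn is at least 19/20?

Prior odds = 0.0023/0.9977 = 23/9977.
Combined Bayes factor of the evidence already in hand = 10 × 0.2 = 2.
Odds after that evidence = (23/9977) × 2 = 46/9977.
Target odds = 0.95/0.05 = 19.
Need 8ⁿ ≥ 19 ÷ (46/9977) = 189563/46.
8⁴ = 4096 falls short of 189563/46 but 8⁵ = 32768 reaches it, so n = 5.

5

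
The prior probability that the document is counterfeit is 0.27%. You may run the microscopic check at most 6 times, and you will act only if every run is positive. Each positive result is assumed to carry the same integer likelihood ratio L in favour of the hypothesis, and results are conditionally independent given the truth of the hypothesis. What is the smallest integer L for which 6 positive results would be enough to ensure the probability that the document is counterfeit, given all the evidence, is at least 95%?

5

Prior odds = 0.0027/0.9973 = 27/9973.
Target odds = 0.95/0.05 = 19.
Need L⁶ ≥ 19 ÷ (27/9973) = 189487/27.
4⁶ = 4096 < 189487/27 ≤ 15625 = 5⁶, so L = 5.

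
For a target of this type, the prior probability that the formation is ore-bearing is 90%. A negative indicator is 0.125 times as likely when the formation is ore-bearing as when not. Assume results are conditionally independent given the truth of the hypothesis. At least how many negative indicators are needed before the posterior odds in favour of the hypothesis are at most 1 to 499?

Prior odds: 0.9 ÷ 0.1 = 9.
Likelihood ratio per negative indicator = 0.125.
Target odds = 1/499.
Need 9 × 0.125ⁿ ≤ 1/499, i.e. 0.125ⁿ ≤ 1/4491.
0.125⁴ = 1/4096 is still above 1/4491 but 0.125⁵ = 1/32768 is at or below it, so n = 5.

5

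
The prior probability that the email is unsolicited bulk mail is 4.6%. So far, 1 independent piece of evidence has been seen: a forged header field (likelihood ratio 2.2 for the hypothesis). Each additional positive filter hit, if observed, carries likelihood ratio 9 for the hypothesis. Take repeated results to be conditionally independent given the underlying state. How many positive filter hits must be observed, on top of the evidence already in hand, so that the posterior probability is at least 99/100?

Prior odds = 0.046/0.954 = 23/477.
Bayes factor of the evidence already in hand = 2.2.
Odds after that evidence = (23/477) × 2.2 = 253/2385.
Target odds = 0.99/0.01 = 99.
Need 9ⁿ ≥ 99 ÷ (253/2385) = 21465/23.
9³ = 729 falls short of 21465/23 but 9⁴ = 6561 reaches it, so n = 4.

4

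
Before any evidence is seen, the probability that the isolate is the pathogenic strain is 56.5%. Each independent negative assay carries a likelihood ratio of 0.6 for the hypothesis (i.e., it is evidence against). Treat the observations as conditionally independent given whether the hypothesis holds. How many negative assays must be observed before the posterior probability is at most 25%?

3

Prior odds = 0.565/0.435 = 113/87.
Likelihood ratio per negative assay = 0.6.
Target posterior odds = 0.25/0.75 = 1/3.
Need (113/87) × 0.6ⁿ ≤ 1/3, i.e. 0.6ⁿ ≤ 29/113.
0.6² = 0.36 is still above 29/113 but 0.6³ = 0.216 is at or below it, so n = 3.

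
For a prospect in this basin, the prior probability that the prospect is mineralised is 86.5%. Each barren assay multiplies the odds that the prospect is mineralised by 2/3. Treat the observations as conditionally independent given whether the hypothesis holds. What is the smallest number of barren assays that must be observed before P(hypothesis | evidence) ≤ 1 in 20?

12

Prior odds = 0.865/0.135 = 173/27.
Likelihood ratio per barren assay = 2/3.
Target odds: 0.05 ÷ 0.95 = 1/19.
Require (2/3)ⁿ ≤ 1/19 ÷ (173/27) = 27/3287.
(2/3)¹¹ = 2048/177147 is still above 27/3287 but (2/3)¹² = 4096/531441 is at or below it, so n = 12.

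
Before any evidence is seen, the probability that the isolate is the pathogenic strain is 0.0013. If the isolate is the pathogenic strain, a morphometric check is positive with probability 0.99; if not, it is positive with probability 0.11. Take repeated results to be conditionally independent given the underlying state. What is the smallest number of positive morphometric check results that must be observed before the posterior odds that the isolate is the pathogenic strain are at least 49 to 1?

Prior odds = 0.0013/0.9987 = 13/9987.
Likelihood ratio of a positive = 0.99/0.11 = 9.
Target odds = 49.
Need (13/9987) × 9ⁿ ≥ 49, i.e. 9ⁿ ≥ 489363/13.
9⁴ = 6561 falls short of 489363/13 but 9⁵ = 59049 reaches it, so n = 5.

5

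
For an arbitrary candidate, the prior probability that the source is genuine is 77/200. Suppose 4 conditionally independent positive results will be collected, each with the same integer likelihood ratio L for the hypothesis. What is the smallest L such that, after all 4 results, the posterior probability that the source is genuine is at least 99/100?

4

Prior odds = 0.385/0.615 = 77/123.
Target odds = 0.99/0.01 = 99.
Need L⁴ ≥ 99 ÷ (77/123) = 1107/7.
3⁴ = 81 < 1107/7 ≤ 256 = 4⁴, so L = 4.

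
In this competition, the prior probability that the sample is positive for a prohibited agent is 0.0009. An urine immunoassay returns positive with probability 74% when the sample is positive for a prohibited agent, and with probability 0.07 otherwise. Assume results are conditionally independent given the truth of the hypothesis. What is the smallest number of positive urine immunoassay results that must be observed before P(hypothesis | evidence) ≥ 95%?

Prior odds: 0.0009 ÷ 0.9991 = 9/9991.
Likelihood ratio of a positive result = 0.74/0.07 = 74/7.
Target odds: 0.95 ÷ 0.05 = 19.
Need (9/9991) × (74/7)ⁿ ≥ 19, i.e. (74/7)ⁿ ≥ 189829/9.
(74/7)⁴ = 29986576/2401 falls short of 189829/9 but (74/7)⁵ ≈132029 reaches it, so n = 5.

5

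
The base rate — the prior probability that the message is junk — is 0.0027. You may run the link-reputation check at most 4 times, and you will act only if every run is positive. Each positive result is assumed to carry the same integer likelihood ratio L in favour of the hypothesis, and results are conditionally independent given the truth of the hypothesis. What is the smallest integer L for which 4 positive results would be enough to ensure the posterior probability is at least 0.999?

Prior odds = 0.0027/0.9973 = 27/9973.
Target odds = 0.999/0.001 = 999.
Need L⁴ ≥ 999 ÷ (27/9973) = 369001.
24⁴ = 331776 < 369001 ≤ 390625 = 25⁴, so L = 25.

25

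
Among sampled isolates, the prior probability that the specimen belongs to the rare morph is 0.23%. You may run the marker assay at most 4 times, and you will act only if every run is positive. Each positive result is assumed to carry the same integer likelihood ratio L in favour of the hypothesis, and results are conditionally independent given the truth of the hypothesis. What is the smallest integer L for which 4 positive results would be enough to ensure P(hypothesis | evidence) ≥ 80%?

7

Prior odds = 0.0023/0.9977 = 23/9977.
Target odds = 0.8/0.2 = 4.
Need L⁴ ≥ 4 ÷ (23/9977) = 39908/23.
6⁴ = 1296 < 39908/23 ≤ 2401 = 7⁴, so L = 7.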